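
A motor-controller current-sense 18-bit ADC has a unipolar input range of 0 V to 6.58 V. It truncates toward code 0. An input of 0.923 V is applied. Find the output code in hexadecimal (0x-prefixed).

Full-scale span = 6.58 V; LSB = 6.58/2^18 = 25.10 µV.
(V_in − V_low)/LSB = (0.923 − 0) / 2.51007e-05 = 36771.871.
⌊·⌋(36771.871) = 36771.
In hexadecimal (0x-prefixed): 0x8FA3.

code 0x8FA3 (decimal 36771)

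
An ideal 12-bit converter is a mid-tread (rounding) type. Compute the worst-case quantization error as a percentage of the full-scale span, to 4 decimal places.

Rounding → worst-case error = ½ LSB = V_FS/2^13, so 100/8192 = 0.012207 % of full scale.

0.0122 %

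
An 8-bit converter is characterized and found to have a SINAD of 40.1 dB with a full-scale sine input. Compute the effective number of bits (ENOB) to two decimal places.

ENOB = (SINAD − 1.76) / 6.02 = (40.1 − 1.76)/6.02 = 6.369.

6.37 bits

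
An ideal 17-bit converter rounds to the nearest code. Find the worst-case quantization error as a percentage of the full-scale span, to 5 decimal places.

0.00038 %

Rounding → worst-case error = ½ LSB = V_FS/2^18, so 100/262144 = 0.00038147 % of full scale.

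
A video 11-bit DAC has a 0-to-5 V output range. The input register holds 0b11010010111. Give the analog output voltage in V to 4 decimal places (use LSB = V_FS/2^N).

4.1187 V

LSB = 5 V / 2^11 = 2.441 mV.
Code 0b11010010111 = 1687 decimal.
V_out = 0 + 1687 × 0.00244141 V = 4.11865 V.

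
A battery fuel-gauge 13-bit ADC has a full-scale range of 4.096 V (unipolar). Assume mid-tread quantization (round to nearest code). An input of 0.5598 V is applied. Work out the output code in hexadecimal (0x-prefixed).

code 0x460 (decimal 1120)

With 8192 levels over 4.096 V, one step is 0.500 mV.
(V_in − V_low)/LSB = (0.5598 − 0) / 0.0005 = 1119.600.
Round → code 1120.
In hexadecimal (0x-prefixed): 0x460.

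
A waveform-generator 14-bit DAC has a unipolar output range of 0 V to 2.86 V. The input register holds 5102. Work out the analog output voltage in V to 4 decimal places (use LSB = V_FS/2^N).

0.8906 V

LSB = 2.86 V / 2^14 = 174.56 µV.
V_out = 0 + 5102 × 0.000174561 V = 0.890608 V.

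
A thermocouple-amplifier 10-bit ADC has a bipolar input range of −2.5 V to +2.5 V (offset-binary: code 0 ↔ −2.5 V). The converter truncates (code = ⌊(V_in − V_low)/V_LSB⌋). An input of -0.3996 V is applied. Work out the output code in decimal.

code 430

With 1024 levels over 5 V, one step is 4.883 mV.
Input sits at 430.162 steps above V_low.
⌊·⌋(430.162) = 430.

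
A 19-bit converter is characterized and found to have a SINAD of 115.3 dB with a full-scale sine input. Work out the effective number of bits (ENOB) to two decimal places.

18.86 bits

ENOB = (SINAD − 1.76) / 6.02 = (115.3 − 1.76)/6.02 = 18.860.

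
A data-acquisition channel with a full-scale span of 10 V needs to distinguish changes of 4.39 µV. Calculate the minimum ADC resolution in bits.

22 bits

Number of steps required ≥ 10 V / 4.39 µV = 2277904.33.
Need 2^N ≥ 2277904.33; 2^21 = 2097152, 2^22 = 4194304.
Minimum N = 22.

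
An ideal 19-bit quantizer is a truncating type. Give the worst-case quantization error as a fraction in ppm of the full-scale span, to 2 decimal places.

Truncating → worst-case error = 1 LSB = V_FS/2^19, so 1e+06/524288 = 1.90735 ppm of full scale.

1.91 ppm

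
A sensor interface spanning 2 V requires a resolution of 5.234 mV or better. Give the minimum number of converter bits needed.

Number of steps required ≥ 2 V / 5.234 mV = 382.12.
Need 2^N ≥ 382.12; 2^8 = 256, 2^9 = 512.
Minimum N = 9.

9 bits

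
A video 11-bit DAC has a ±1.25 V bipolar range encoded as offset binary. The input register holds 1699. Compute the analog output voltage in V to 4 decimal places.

0.8240 V

LSB = 2.5 V / 2^11 = 1.221 mV.
V_out = (−1.25) + 1699 × 0.0012207 V = 0.823975 V.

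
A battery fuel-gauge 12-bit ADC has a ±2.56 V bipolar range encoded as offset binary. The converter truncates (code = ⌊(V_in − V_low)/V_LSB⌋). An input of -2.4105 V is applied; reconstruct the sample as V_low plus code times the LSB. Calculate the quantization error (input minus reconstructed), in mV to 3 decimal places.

0.750 mV

LSB = 5.12/2^12 = 1.250 mV.
(V_in − V_low)/LSB = (-2.4105 − (−2.56))/0.00125 = 119.6000 → code 119 (floor).
Code 119 maps back to (−2.56) + 119×0.00125 V = -2.41125 V.
Difference: 0.00075 V → 0.750 mV.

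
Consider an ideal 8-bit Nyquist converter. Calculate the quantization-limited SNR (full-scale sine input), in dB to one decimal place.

49.9 dB

SNR ≈ 6.02·N + 1.76 dB = 6.02·8 + 1.76 = 49.92 dB.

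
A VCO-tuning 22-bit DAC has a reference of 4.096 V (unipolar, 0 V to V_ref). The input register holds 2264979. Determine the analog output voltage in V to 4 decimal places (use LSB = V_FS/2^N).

LSB = 4.096 V / 2^22 = 0.98 µV.
V_out = 0 + 2264979 × 9.76563e-07 V = 2.21189 V.

2.2119 V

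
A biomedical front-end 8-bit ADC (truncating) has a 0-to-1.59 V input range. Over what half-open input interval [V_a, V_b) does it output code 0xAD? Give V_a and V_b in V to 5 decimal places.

LSB = 1.59/2^8 = 6.211 mV.
Code 0xAD = 173 decimal.
V_a = V_low + 173·LSB = 1.07449 V; V_b = V_low + 174·LSB = 1.0807 V.

[1.07449 V, 1.08070 V)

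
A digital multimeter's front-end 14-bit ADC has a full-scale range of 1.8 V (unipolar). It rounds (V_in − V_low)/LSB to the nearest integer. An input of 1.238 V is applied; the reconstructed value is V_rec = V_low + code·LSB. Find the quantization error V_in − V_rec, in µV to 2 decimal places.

-49.32 µV

Step size: 1.8 V ÷ 2^14 = 109.86 µV.
Scaled input = 11268.5511 LSBs, so code = 11269.
Reconstructed: 1.2380493 V.
Difference: -4.93164e-05 V → -49.32 µV.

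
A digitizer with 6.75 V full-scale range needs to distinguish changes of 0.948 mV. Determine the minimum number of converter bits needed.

13 bits

Number of steps required ≥ 6.75 V / 0.948 mV = 7120.25.
Need 2^N ≥ 7120.25; 2^12 = 4096, 2^13 = 8192.
Minimum N = 13.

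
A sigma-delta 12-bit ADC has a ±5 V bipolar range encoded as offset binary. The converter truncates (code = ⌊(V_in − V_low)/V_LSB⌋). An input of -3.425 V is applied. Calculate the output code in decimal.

With 4096 levels over 10 V, one step is 2.441 mV.
(V_in − V_low)/LSB = (-3.425 − (−5)) / 0.00244141 = 645.120.
So the output code is 645.

code 645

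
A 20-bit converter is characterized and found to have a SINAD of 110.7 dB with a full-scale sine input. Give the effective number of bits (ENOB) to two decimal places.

ENOB = (SINAD − 1.76) / 6.02 = (110.7 − 1.76)/6.02 = 18.096.

18.10 bits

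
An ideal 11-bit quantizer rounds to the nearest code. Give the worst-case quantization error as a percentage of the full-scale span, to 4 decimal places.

0.0244 %

Rounding → worst-case error = ½ LSB = V_FS/2^12, so 100/4096 = 0.0244141 % of full scale.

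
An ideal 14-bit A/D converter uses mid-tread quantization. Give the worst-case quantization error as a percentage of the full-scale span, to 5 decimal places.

Rounding → worst-case error = ½ LSB = V_FS/2^15, so 100/32768 = 0.00305176 % of full scale.

0.00305 %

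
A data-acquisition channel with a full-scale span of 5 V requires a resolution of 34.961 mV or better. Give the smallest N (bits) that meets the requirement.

Number of steps required ≥ 5 V / 34.961 mV = 143.02.
Need 2^N ≥ 143.02; 2^7 = 128, 2^8 = 256.
Minimum N = 8.

8 bits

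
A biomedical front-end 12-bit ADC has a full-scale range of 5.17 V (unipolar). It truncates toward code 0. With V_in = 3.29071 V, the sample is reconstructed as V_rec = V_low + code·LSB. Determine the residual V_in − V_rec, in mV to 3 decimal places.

LSB = 5.17/2^12 = 1.262 mV.
(3.29071 − 0)/0.00126221 = 2607.1080; ⌊·⌋ gives code 2607.
Reconstructed: 3.2905737 V.
Error = 3.29071 − 3.2905737 = 0.00013627 V = 0.136 mV.

0.136 mV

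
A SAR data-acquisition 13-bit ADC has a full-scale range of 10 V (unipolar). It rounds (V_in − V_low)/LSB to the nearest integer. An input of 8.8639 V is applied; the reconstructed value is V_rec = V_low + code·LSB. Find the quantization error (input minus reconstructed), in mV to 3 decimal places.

0.375 mV

Step size: 10 V ÷ 2^13 = 1.221 mV.
(8.8639 − 0)/0.0012207 = 7261.3069; round gives code 7261.
Code 7261 maps back to 0 + 7261×0.0012207 V = 8.8635254 V.
Difference: 0.000374609 V → 0.375 mV.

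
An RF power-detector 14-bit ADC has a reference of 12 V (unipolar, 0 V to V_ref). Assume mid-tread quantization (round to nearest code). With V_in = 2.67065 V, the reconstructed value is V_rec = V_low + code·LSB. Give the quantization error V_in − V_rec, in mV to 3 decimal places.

0.240 mV

Step size: 12 V ÷ 2^14 = 0.732 mV.
(V_in − V_low)/LSB = (2.67065 − 0)/0.000732422 = 3646.3275 → code 3646 (round).
Reconstructed: 2.6704102 V.
V_in − V_rec = 0.000239844 V = 0.240 mV.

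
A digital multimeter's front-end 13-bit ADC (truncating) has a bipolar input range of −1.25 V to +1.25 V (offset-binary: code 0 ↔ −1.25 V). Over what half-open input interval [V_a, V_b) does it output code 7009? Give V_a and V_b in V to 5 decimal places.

LSB = 2.5/2^13 = 305.18 µV.
V_a = V_low + 7009·LSB = 0.888977 V; V_b = V_low + 7010·LSB = 0.889282 V.

[0.88898 V, 0.88928 V)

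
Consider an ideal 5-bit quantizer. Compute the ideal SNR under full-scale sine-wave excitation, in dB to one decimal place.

SNR ≈ 6.02·N + 1.76 dB = 6.02·5 + 1.76 = 31.86 dB.

31.9 dB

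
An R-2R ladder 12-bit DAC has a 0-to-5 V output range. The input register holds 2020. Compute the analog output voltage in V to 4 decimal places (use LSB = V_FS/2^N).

2.4658 V

LSB = 5 V / 2^12 = 1.221 mV.
V_out = 0 + 2020 × 0.0012207 V = 2.46582 V.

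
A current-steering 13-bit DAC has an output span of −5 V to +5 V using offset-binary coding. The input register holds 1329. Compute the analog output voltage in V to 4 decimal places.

LSB = 10 V / 2^13 = 1.221 mV.
V_out = (−5) + 1329 × 0.0012207 V = -3.37769 V.

-3.3777 V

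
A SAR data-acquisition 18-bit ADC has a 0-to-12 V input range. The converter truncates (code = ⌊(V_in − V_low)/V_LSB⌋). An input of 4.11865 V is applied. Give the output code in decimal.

Full-scale span = 12 V; LSB = 12/2^18 = 45.78 µV.
Input sits at 89973.282 steps above V_low.
⌊·⌋(89973.282) = 89973.

code 89973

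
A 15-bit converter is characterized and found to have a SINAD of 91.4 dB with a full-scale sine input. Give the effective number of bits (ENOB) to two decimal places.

14.89 bits

ENOB = (SINAD − 1.76) / 6.02 = (91.4 − 1.76)/6.02 = 14.890.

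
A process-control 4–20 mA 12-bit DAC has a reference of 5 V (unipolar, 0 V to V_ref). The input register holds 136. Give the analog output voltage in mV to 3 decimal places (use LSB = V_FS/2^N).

166.016 mV

LSB = 5 V / 2^12 = 1.221 mV.
V_out = 0 + 136 × 0.0012207 V = 0.166016 V.
= 166.016 mV.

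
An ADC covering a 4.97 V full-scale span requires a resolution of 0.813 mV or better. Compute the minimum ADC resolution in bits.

Number of steps required ≥ 4.97 V / 0.813 mV = 6113.16.
Need 2^N ≥ 6113.16; 2^12 = 4096, 2^13 = 8192.
Minimum N = 13.

13 bits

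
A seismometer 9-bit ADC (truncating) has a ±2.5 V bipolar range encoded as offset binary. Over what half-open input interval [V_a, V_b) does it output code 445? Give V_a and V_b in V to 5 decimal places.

LSB = 5/2^9 = 9.766 mV.
V_a = V_low + 445·LSB = 1.8457 V; V_b = V_low + 446·LSB = 1.85547 V.

[1.84570 V, 1.85547 V)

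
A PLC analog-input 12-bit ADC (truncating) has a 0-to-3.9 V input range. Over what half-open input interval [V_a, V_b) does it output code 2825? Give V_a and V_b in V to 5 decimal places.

LSB = 3.9/2^12 = 0.952 mV.
V_a = V_low + 2825·LSB = 2.68982 V; V_b = V_low + 2826·LSB = 2.69077 V.

[2.68982 V, 2.69077 V)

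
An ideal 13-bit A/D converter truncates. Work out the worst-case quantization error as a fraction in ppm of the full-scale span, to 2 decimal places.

122.07 ppm

Truncating → worst-case error = 1 LSB = V_FS/2^13, so 1e+06/8192 = 122.07 ppm of full scale.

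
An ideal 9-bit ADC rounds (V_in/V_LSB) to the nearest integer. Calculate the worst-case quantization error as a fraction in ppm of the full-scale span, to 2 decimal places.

Rounding → worst-case error = ½ LSB = V_FS/2^10, so 1e+06/1024 = 976.562 ppm of full scale.

976.56 ppm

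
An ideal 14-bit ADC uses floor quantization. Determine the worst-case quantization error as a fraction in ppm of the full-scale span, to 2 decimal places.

61.04 ppm

Truncating → worst-case error = 1 LSB = V_FS/2^14, so 1e+06/16384 = 61.0352 ppm of full scale.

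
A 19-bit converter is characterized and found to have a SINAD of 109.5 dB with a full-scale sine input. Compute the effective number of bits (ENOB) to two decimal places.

ENOB = (SINAD − 1.76) / 6.02 = (109.5 − 1.76)/6.02 = 17.897.

17.90 bits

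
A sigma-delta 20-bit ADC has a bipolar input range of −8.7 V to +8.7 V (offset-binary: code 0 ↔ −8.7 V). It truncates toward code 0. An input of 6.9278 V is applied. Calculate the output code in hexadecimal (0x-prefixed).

With 1048576 levels over 17.4 V, one step is 16.59 µV.
Input sits at 941777.932 steps above V_low.
Floor → code 941777.
In hexadecimal (0x-prefixed): 0xE5ED1.

code 0xE5ED1 (decimal 941777)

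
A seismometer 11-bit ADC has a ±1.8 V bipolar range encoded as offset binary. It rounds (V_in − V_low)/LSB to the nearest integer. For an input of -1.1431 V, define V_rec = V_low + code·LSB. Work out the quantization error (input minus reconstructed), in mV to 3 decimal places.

Step size: 3.6 V ÷ 2^11 = 1.758 mV.
(-1.1431 − (−1.8))/0.00175781 = 373.7031; round gives code 374.
V_rec = (−1.8) + 374·0.00175781 = -1.1425781 V.
V_in − V_rec = -0.000521875 V = -0.522 mV.

-0.522 mV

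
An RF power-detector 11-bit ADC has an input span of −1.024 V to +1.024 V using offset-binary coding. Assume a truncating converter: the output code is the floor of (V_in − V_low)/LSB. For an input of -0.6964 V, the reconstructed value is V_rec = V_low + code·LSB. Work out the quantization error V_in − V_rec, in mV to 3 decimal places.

0.600 mV

Step size: 2.048 V ÷ 2^11 = 1.000 mV.
(-0.6964 − (−1.024))/0.001 = 327.6000; ⌊·⌋ gives code 327.
Reconstructed: -0.697 V.
Difference: 0.0006 V → 0.600 mV.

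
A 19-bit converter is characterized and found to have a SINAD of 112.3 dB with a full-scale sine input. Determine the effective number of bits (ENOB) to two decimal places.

ENOB = (SINAD − 1.76) / 6.02 = (112.3 − 1.76)/6.02 = 18.362.

18.36 bits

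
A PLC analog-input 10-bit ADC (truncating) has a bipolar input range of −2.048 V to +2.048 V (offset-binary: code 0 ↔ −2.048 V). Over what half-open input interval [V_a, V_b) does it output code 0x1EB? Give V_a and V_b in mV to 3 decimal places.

[-84.000 mV, -80.000 mV)

LSB = 4.096/2^10 = 4.000 mV.
Code 0x1EB = 491 decimal.
V_a = V_low + 491·LSB = -0.084 V; V_b = V_low + 492·LSB = -0.08 V.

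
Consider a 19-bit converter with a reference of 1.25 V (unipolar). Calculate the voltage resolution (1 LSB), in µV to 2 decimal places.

Full-scale span = 1.25 V.
LSB = 1.25 / 2^19 = 1.25 / 524288 = 2.38419e-06 V = 2.38 µV.

2.38 µV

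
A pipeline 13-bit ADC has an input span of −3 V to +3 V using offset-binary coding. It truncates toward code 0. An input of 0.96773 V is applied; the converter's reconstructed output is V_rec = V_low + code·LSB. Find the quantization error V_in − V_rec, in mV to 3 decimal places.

0.201 mV

One LSB is 6 V / 8192 = 0.732 mV.
Scaled input = 5417.2740 LSBs, so code = 5417.
V_rec = (−3) + 5417·0.000732422 = 0.9675293 V.
Difference: 0.000200703 V → 0.201 mV.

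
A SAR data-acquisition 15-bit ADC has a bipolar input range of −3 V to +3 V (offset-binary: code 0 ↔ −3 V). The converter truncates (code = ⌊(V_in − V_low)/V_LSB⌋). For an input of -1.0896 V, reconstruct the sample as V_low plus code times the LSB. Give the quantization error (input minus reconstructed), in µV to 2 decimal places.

60.64 µV

Step size: 6 V ÷ 2^15 = 183.11 µV.
(-1.0896 − (−3))/0.000183105 = 10433.3312; ⌊·⌋ gives code 10433.
Code 10433 maps back to (−3) + 10433×0.000183105 V = -1.0896606 V.
Difference: 6.06445e-05 V → 60.64 µV.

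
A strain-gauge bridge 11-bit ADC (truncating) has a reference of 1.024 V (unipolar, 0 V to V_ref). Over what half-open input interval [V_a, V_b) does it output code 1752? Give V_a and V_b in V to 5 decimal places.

LSB = 1.024/2^11 = 0.500 mV.
V_a = V_low + 1752·LSB = 0.876 V; V_b = V_low + 1753·LSB = 0.8765 V.

[0.87600 V, 0.87650 V)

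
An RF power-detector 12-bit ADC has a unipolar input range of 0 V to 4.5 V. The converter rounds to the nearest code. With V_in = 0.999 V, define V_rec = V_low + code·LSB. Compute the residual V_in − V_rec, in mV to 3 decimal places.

0.343 mV

LSB = 4.5/2^12 = 1.099 mV.
(V_in − V_low)/LSB = (0.999 − 0)/0.00109863 = 909.3120 → code 909 (round).
Code 909 maps back to 0 + 909×0.00109863 V = 0.99865723 V.
V_in − V_rec = 0.000342773 V = 0.343 mV.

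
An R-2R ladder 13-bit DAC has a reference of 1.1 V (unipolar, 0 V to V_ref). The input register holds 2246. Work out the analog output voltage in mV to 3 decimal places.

301.587 mV

LSB = 1.1 V / 2^13 = 134.28 µV.
V_out = 0 + 2246 × 0.000134277 V = 0.301587 V.
= 301.587 mV.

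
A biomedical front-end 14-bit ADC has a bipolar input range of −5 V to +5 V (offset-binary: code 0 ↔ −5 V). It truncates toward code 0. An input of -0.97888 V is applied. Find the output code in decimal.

code 6588

With 16384 levels over 10 V, one step is 0.610 mV.
(-0.97888 − (−5)) / 0.000610352 = 6588.203 LSBs.
⌊·⌋(6588.203) = 6588.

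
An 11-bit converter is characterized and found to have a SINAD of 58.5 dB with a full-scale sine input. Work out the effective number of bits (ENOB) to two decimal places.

ENOB = (SINAD − 1.76) / 6.02 = (58.5 − 1.76)/6.02 = 9.425.

9.43 bits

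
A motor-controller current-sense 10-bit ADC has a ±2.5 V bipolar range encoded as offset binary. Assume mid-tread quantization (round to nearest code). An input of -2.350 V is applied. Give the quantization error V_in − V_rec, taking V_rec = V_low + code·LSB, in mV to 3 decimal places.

-1.367 mV

One LSB is 5 V / 1024 = 4.883 mV.
(V_in − V_low)/LSB = (-2.350 − (−2.5))/0.00488281 = 30.7200 → code 31 (round).
Reconstructed: -2.3486328 V.
Error = -2.350 − (−2.3486328) = -0.00136719 V = -1.367 mV.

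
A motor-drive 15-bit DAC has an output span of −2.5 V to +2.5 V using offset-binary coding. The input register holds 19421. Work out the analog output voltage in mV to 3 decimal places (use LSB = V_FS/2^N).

LSB = 5 V / 2^15 = 152.59 µV.
V_out = (−2.5) + 19421 × 0.000152588 V = 0.463409 V.
= 463.409 mV.

463.409 mV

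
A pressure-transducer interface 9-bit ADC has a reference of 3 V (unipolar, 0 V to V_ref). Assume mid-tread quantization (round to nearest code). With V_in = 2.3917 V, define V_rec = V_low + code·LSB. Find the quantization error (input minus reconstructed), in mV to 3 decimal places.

1.075 mV

Step size: 3 V ÷ 2^9 = 5.859 mV.
(V_in − V_low)/LSB = (2.3917 − 0)/0.00585938 = 408.1835 → code 408 (round).
V_rec = 0 + 408·0.00585938 = 2.390625 V.
V_in − V_rec = 0.001075 V = 1.075 mV.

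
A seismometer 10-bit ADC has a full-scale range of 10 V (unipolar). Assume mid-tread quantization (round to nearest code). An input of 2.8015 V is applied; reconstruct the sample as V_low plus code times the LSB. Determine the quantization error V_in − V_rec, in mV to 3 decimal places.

LSB = 10/2^10 = 9.766 mV.
(2.8015 − 0)/0.00976562 = 286.8736; round gives code 287.
Code 287 maps back to 0 + 287×0.00976562 V = 2.8027344 V.
Difference: -0.00123438 V → -1.234 mV.

-1.234 mV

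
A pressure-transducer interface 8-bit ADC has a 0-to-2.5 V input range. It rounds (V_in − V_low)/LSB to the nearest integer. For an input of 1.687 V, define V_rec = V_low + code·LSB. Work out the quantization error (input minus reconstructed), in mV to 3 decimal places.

-2.453 mV

One LSB is 2.5 V / 256 = 9.766 mV.
Scaled input = 172.7488 LSBs, so code = 173.
Code 173 maps back to 0 + 173×0.00976562 V = 1.6894531 V.
Error = 1.687 − 1.6894531 = -0.00245313 V = -2.453 mV.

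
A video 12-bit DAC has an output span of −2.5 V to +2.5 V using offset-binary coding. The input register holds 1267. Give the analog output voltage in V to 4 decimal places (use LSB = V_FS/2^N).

-0.9534 V

LSB = 5 V / 2^12 = 1.221 mV.
V_out = (−2.5) + 1267 × 0.0012207 V = -0.953369 V.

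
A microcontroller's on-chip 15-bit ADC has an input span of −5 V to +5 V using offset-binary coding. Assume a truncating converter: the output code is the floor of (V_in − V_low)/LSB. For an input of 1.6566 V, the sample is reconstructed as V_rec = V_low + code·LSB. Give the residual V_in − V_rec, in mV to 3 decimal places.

LSB = 10/2^15 = 305.18 µV.
Scaled input = 21812.3469 LSBs, so code = 21812.
Code 21812 maps back to (−5) + 21812×0.000305176 V = 1.6564941 V.
V_in − V_rec = 0.000105859 V = 0.106 mV.

0.106 mV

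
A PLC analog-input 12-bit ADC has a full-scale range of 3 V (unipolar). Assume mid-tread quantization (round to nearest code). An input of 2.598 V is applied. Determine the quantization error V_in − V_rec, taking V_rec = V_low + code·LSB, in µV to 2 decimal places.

99.61 µV

Step size: 3 V ÷ 2^12 = 0.732 mV.
(V_in − V_low)/LSB = (2.598 − 0)/0.000732422 = 3547.1360 → code 3547 (round).
Code 3547 maps back to 0 + 3547×0.000732422 V = 2.5979004 V.
V_in − V_rec = 9.96094e-05 V = 99.61 µV.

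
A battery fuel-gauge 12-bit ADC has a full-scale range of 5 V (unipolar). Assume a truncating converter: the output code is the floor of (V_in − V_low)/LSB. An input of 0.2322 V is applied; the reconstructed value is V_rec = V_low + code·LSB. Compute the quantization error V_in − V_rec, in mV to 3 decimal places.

LSB = 5/2^12 = 1.221 mV.
(V_in − V_low)/LSB = (0.2322 − 0)/0.0012207 = 190.2182 → code 190 (floor).
Code 190 maps back to 0 + 190×0.0012207 V = 0.23193359 V.
Difference: 0.000266406 V → 0.266 mV.

0.266 mV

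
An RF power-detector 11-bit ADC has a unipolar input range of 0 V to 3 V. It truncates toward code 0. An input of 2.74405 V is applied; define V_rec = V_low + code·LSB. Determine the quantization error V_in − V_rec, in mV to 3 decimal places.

Step size: 3 V ÷ 2^11 = 1.465 mV.
Scaled input = 1873.2715 LSBs, so code = 1873.
V_rec = 0 + 1873·0.00146484 = 2.7436523 V.
V_in − V_rec = 0.000397656 V = 0.398 mV.

0.398 mV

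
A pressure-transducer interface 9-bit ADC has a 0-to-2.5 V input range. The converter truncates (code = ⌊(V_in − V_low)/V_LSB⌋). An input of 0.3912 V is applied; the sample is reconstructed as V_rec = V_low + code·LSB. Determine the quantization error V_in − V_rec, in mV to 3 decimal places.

0.575 mV

Step size: 2.5 V ÷ 2^9 = 4.883 mV.
Scaled input = 80.1178 LSBs, so code = 80.
Reconstructed: 0.390625 V.
Error = 0.3912 − 0.390625 = 0.000575 V = 0.575 mV.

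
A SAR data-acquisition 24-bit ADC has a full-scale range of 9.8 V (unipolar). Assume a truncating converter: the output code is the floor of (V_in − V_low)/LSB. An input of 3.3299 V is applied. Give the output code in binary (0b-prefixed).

code 0b10101101111110000110010 (decimal 5700658)

LSB = 9.8 V / 16777216 = 0.58 µV.
Input sits at 5700658.322 steps above V_low.
⌊·⌋(5700658.322) = 5700658.
In binary (0b-prefixed): 0b10101101111110000110010.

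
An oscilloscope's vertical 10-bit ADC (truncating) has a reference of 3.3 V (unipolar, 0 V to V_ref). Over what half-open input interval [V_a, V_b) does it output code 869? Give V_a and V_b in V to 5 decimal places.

LSB = 3.3/2^10 = 3.223 mV.
V_a = V_low + 869·LSB = 2.80049 V; V_b = V_low + 870·LSB = 2.80371 V.

[2.80049 V, 2.80371 V)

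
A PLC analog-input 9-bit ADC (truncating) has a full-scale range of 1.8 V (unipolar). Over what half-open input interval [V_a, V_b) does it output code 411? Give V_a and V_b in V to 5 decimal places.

LSB = 1.8/2^9 = 3.516 mV.
V_a = V_low + 411·LSB = 1.44492 V; V_b = V_low + 412·LSB = 1.44844 V.

[1.44492 V, 1.44844 V)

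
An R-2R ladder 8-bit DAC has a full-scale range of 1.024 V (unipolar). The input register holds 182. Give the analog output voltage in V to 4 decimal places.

0.7280 V

LSB = 1.024 V / 2^8 = 4.000 mV.
V_out = 0 + 182 × 0.004 V = 0.728 V.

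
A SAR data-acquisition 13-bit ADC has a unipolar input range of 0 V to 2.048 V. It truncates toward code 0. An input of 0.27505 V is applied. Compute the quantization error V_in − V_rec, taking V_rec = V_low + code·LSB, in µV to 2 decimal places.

Step size: 2.048 V ÷ 2^13 = 250.00 µV.
(0.27505 − 0)/0.00025 = 1100.2000; ⌊·⌋ gives code 1100.
Code 1100 maps back to 0 + 1100×0.00025 V = 0.275 V.
Difference: 5e-05 V → 50.00 µV.

50.00 µV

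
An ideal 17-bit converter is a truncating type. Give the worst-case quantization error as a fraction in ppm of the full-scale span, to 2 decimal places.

Truncating → worst-case error = 1 LSB = V_FS/2^17, so 1e+06/131072 = 7.62939 ppm of full scale.

7.63 ppm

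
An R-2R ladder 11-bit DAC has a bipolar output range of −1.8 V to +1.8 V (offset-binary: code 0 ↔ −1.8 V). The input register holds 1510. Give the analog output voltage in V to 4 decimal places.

0.8543 V

LSB = 3.6 V / 2^11 = 1.758 mV.
V_out = (−1.8) + 1510 × 0.00175781 V = 0.854297 V.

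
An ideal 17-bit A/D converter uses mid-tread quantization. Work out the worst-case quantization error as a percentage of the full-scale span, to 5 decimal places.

0.00038 %

Rounding → worst-case error = ½ LSB = V_FS/2^18, so 100/262144 = 0.00038147 % of full scale.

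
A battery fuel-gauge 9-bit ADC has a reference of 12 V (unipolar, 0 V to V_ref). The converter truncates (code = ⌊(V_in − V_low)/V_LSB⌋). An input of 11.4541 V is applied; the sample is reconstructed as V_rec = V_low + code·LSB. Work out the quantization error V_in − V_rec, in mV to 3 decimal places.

LSB = 12/2^9 = 23.438 mV.
(V_in − V_low)/LSB = (11.4541 − 0)/0.0234375 = 488.7083 → code 488 (floor).
Reconstructed: 11.4375 V.
Difference: 0.0166 V → 16.600 mV.

16.600 mV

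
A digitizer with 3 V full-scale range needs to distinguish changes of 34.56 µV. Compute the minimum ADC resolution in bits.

17 bits

Number of steps required ≥ 3 V / 34.56 µV = 86805.56.
Need 2^N ≥ 86805.56; 2^16 = 65536, 2^17 = 131072.
Minimum N = 17.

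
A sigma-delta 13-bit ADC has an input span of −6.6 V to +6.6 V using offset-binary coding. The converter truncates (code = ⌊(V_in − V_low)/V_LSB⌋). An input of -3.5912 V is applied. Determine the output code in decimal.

code 1867

Full-scale span = 13.2 V; LSB = 13.2/2^13 = 1.611 mV.
Input sits at 1867.280 steps above V_low.
⌊·⌋(1867.280) = 1867.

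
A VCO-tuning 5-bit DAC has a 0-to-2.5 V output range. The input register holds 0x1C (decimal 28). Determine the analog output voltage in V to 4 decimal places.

2.1875 V

LSB = 2.5 V / 2^5 = 78.125 mV.
Code 0x1C = 28 decimal.
V_out = 0 + 28 × 0.078125 V = 2.1875 V.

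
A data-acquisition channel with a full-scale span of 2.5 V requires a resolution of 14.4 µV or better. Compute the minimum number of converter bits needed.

18 bits

Number of steps required ≥ 2.5 V / 14.4 µV = 173611.11.
Need 2^N ≥ 173611.11; 2^17 = 131072, 2^18 = 262144.
Minimum N = 18.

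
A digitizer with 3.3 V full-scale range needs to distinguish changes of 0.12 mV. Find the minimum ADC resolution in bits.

15 bits

Number of steps required ≥ 3.3 V / 0.12 mV = 27500.00.
Need 2^N ≥ 27500.00; 2^14 = 16384, 2^15 = 32768.
Minimum N = 15.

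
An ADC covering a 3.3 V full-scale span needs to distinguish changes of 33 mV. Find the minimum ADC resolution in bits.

Number of steps required ≥ 3.3 V / 33 mV = 100.00.
Need 2^N ≥ 100.00; 2^6 = 64, 2^7 = 128.
Minimum N = 7.

7 bits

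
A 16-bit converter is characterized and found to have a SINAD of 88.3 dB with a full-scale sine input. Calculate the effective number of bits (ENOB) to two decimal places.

ENOB = (SINAD − 1.76) / 6.02 = (88.3 − 1.76)/6.02 = 14.375.

14.38 bits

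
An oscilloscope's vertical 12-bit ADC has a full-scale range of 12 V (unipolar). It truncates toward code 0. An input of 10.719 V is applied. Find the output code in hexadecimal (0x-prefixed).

code 0xE4A (decimal 3658)

LSB = 12 V / 4096 = 2.930 mV.
(V_in − V_low)/LSB = (10.719 − 0) / 0.00292969 = 3658.752.
Floor → code 3658.
In hexadecimal (0x-prefixed): 0xE4A.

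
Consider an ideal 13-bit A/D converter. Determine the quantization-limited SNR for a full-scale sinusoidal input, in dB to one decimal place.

SNR ≈ 6.02·N + 1.76 dB = 6.02·13 + 1.76 = 80.02 dB.

80.0 dB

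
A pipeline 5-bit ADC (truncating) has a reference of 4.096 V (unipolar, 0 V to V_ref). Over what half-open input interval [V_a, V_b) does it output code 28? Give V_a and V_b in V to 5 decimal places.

[3.58400 V, 3.71200 V)

LSB = 4.096/2^5 = 128.000 mV.
V_a = V_low + 28·LSB = 3.584 V; V_b = V_low + 29·LSB = 3.712 V.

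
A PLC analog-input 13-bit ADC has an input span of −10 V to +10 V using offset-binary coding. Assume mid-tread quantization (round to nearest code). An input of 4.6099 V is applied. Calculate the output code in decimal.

LSB = 20 V / 8192 = 2.441 mV.
Input sits at 5984.215 steps above V_low.
round(5984.215) = 5984.

code 5984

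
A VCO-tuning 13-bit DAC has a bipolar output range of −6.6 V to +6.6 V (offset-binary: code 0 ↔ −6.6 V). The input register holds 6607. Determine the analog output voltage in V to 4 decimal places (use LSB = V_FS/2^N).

4.0460 V

LSB = 13.2 V / 2^13 = 1.611 mV.
V_out = (−6.6) + 6607 × 0.00161133 V = 4.04604 V.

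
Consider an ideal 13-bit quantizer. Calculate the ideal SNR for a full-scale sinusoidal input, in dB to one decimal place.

SNR ≈ 6.02·N + 1.76 dB = 6.02·13 + 1.76 = 80.02 dB.

80.0 dB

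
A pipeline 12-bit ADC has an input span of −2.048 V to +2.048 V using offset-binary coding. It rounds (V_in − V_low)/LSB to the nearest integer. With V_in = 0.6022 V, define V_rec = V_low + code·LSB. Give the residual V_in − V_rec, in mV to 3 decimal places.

Step size: 4.096 V ÷ 2^12 = 1.000 mV.
(0.6022 − (−2.048))/0.001 = 2650.2000; round gives code 2650.
Reconstructed: 0.602 V.
Difference: 0.0002 V → 0.200 mV.

0.200 mV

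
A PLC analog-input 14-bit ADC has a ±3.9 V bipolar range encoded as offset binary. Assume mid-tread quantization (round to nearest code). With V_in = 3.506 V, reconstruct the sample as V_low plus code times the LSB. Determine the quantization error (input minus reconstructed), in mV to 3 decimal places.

0.189 mV

LSB = 7.8/2^14 = 476.07 µV.
Scaled input = 15556.3979 LSBs, so code = 15556.
Reconstructed: 3.5058105 V.
Error = 3.506 − 3.5058105 = 0.000189453 V = 0.189 mV.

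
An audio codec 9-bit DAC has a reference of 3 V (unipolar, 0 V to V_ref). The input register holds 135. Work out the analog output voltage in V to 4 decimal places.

LSB = 3 V / 2^9 = 5.859 mV.
V_out = 0 + 135 × 0.00585938 V = 0.791016 V.

0.7910 V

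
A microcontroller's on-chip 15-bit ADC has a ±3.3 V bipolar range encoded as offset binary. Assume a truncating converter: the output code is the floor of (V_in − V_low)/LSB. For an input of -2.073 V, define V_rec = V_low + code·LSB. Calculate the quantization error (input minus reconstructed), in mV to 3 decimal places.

0.175 mV

One LSB is 6.6 V / 32768 = 201.42 µV.
Scaled input = 6091.8691 LSBs, so code = 6091.
V_rec = (−3.3) + 6091·0.000201416 = -2.073175 V.
Error = -2.073 − (−2.073175) = 0.000175049 V = 0.175 mV.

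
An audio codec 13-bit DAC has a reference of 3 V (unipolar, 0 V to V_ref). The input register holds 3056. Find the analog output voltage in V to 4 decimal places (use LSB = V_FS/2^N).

LSB = 3 V / 2^13 = 366.21 µV.
V_out = 0 + 3056 × 0.000366211 V = 1.11914 V.

1.1191 V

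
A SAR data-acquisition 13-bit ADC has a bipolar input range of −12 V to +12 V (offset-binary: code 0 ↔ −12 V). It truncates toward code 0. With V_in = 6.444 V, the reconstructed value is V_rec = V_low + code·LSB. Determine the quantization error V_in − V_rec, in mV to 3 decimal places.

One LSB is 24 V / 8192 = 2.930 mV.
(V_in − V_low)/LSB = (6.444 − (−12))/0.00292969 = 6295.5520 → code 6295 (floor).
Code 6295 maps back to (−12) + 6295×0.00292969 V = 6.4423828 V.
Error = 6.444 − 6.4423828 = 0.00161719 V = 1.617 mV.

1.617 mV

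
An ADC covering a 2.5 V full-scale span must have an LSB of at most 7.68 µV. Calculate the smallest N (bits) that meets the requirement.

19 bits

Number of steps required ≥ 2.5 V / 7.68 µV = 325520.83.
Need 2^N ≥ 325520.83; 2^18 = 262144, 2^19 = 524288.
Minimum N = 19.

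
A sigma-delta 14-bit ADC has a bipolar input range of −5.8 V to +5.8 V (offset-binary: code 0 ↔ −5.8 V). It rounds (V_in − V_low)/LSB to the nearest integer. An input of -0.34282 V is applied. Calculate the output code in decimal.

LSB = 11.6 V / 16384 = 0.708 mV.
(V_in − V_low)/LSB = (-0.34282 − (−5.8)) / 0.000708008 = 7707.796.
Round → code 7708.

code 7708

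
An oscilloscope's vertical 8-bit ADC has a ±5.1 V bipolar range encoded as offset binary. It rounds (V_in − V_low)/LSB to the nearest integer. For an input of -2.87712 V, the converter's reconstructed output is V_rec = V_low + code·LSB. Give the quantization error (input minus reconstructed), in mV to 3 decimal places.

LSB = 10.2/2^8 = 39.844 mV.
Scaled input = 55.7899 LSBs, so code = 56.
Reconstructed: -2.86875 V.
Error = -2.87712 − (−2.86875) = -0.00837 V = -8.370 mV.

-8.370 mV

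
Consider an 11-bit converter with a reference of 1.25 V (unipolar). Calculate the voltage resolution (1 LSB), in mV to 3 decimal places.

0.610 mV

Full-scale span = 1.25 V.
LSB = 1.25 / 2^11 = 1.25 / 2048 = 0.000610352 V = 0.610 mV.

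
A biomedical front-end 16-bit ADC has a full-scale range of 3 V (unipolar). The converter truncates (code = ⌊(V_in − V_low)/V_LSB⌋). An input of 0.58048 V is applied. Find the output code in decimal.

code 12680

LSB = 3 V / 65536 = 45.78 µV.
Input sits at 12680.779 steps above V_low.
⌊·⌋(12680.779) = 12680.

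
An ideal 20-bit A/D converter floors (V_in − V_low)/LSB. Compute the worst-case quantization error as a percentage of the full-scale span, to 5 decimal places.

0.00010 %

Truncating → worst-case error = 1 LSB = V_FS/2^20, so 100/1048576 = 9.53674e-05 % of full scale.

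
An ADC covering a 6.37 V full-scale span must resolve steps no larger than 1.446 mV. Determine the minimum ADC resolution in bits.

13 bits

Number of steps required ≥ 6.37 V / 1.446 mV = 4405.26.
Need 2^N ≥ 4405.26; 2^12 = 4096, 2^13 = 8192.
Minimum N = 13.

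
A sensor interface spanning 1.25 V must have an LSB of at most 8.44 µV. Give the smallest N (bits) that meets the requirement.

Number of steps required ≥ 1.25 V / 8.44 µV = 148104.27.
Need 2^N ≥ 148104.27; 2^17 = 131072, 2^18 = 262144.
Minimum N = 18.

18 bits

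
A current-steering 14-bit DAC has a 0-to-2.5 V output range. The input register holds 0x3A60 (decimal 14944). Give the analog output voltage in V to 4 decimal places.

2.2803 V

LSB = 2.5 V / 2^14 = 152.59 µV.
Code 0x3A60 = 14944 decimal.
V_out = 0 + 14944 × 0.000152588 V = 2.28027 V.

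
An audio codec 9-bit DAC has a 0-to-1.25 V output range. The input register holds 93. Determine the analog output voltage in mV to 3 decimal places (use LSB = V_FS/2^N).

227.051 mV

LSB = 1.25 V / 2^9 = 2.441 mV.
V_out = 0 + 93 × 0.00244141 V = 0.227051 V.
= 227.051 mV.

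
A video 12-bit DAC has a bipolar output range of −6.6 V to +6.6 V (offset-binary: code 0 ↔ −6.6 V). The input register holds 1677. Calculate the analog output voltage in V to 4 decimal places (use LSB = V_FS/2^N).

-1.1956 V

LSB = 13.2 V / 2^12 = 3.223 mV.
V_out = (−6.6) + 1677 × 0.00322266 V = -1.19561 V.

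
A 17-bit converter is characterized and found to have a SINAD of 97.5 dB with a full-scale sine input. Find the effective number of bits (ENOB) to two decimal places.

15.90 bits

ENOB = (SINAD − 1.76) / 6.02 = (97.5 − 1.76)/6.02 = 15.904.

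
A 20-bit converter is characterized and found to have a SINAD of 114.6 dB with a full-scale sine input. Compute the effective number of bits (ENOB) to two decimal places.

18.74 bits

ENOB = (SINAD − 1.76) / 6.02 = (114.6 − 1.76)/6.02 = 18.744.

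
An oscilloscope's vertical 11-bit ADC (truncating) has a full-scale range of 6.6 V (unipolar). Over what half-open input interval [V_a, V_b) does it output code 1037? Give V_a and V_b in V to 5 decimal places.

[3.34189 V, 3.34512 V)

LSB = 6.6/2^11 = 3.223 mV.
V_a = V_low + 1037·LSB = 3.34189 V; V_b = V_low + 1038·LSB = 3.34512 V.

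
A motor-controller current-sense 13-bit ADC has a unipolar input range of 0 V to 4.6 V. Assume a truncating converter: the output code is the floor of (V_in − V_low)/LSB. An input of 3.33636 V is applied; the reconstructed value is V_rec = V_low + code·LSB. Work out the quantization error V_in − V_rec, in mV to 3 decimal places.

0.349 mV

LSB = 4.6/2^13 = 0.562 mV.
(V_in − V_low)/LSB = (3.33636 − 0)/0.000561523 = 5941.6220 → code 5941 (floor).
Code 5941 maps back to 0 + 5941×0.000561523 V = 3.3360107 V.
V_in − V_rec = 0.000349258 V = 0.349 mV.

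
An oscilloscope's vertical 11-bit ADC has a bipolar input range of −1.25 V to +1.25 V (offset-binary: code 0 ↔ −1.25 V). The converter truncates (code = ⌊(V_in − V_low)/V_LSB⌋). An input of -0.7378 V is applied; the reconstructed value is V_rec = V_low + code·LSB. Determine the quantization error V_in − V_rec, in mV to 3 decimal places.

One LSB is 2.5 V / 2048 = 1.221 mV.
(-0.7378 − (−1.25))/0.0012207 = 419.5942; ⌊·⌋ gives code 419.
Code 419 maps back to (−1.25) + 419×0.0012207 V = -0.73852539 V.
V_in − V_rec = 0.000725391 V = 0.725 mV.

0.725 mV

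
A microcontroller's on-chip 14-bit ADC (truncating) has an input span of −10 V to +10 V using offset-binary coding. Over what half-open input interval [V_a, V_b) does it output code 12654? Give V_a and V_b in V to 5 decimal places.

LSB = 20/2^14 = 1.221 mV.
V_a = V_low + 12654·LSB = 5.44678 V; V_b = V_low + 12655·LSB = 5.448 V.

[5.44678 V, 5.44800 V)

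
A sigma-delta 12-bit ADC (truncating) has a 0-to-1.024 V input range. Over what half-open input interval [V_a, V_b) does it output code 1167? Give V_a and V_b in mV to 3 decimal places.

LSB = 1.024/2^12 = 250.00 µV.
V_a = V_low + 1167·LSB = 0.29175 V; V_b = V_low + 1168·LSB = 0.292 V.

[291.750 mV, 292.000 mV)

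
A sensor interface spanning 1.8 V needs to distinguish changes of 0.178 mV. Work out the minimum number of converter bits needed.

Number of steps required ≥ 1.8 V / 0.178 mV = 10112.36.
Need 2^N ≥ 10112.36; 2^13 = 8192, 2^14 = 16384.
Minimum N = 14.

14 bits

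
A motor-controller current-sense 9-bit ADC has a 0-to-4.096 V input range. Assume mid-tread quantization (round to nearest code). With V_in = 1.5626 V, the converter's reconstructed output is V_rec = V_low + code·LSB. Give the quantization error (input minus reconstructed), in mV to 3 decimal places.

2.600 mV

Step size: 4.096 V ÷ 2^9 = 8.000 mV.
(V_in − V_low)/LSB = (1.5626 − 0)/0.008 = 195.3250 → code 195 (round).
Reconstructed: 1.56 V.
V_in − V_rec = 0.0026 V = 2.600 mV.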